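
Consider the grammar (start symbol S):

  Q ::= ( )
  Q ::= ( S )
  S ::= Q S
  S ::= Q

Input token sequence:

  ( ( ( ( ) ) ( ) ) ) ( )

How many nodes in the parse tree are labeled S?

[S [Q ( [S [Q ( [S [Q ( [S [Q ( )]] )] [S [Q ( )]]] )]] )] [S [Q ( )]]]

6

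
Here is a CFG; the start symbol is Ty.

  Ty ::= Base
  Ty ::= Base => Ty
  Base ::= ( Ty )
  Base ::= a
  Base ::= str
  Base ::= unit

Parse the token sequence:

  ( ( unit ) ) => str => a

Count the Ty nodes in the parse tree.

[Ty [Base ( [Ty [Base ( [Ty [Base unit]] )]] )] => [Ty [Base str] => [Ty [Base a]]]]

5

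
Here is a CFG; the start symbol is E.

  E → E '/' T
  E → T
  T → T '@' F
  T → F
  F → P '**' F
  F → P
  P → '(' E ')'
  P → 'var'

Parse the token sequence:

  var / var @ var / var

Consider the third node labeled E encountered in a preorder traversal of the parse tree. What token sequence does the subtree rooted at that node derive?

var

[E [E [E [T [F [P var]]]] / [T [T [F [P var]]] @ [F [P var]]]] / [T [F [P var]]]]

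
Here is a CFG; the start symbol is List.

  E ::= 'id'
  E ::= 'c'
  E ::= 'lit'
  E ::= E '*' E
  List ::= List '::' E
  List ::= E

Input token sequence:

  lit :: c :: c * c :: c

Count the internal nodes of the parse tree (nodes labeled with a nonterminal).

10

[List [List [List [List [E lit]] :: [E c]] :: [E [E c] * [E c]]] :: [E c]]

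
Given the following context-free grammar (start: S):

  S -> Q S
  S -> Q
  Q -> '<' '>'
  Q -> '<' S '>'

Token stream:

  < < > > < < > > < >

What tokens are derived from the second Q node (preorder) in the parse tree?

< >

[S [Q < [S [Q < >]] >] [S [Q < [S [Q < >]] >] [S [Q < >]]]]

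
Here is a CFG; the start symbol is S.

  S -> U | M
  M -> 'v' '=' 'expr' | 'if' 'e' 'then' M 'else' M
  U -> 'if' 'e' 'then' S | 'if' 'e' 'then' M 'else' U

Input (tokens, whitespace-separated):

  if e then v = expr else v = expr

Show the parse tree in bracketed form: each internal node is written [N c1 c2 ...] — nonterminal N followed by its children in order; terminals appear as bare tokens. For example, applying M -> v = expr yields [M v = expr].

S
M
if e then M else M
if e then v = expr else M
if e then v = expr else v = expr

[S [M if e then [M v = expr] else [M v = expr]]]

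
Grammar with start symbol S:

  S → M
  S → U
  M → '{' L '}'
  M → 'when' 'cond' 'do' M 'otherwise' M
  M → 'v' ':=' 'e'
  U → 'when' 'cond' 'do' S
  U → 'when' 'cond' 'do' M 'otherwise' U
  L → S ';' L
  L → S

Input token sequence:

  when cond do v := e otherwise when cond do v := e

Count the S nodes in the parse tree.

[S [U when cond do [M v := e] otherwise [U when cond do [S [M v := e]]]]]

2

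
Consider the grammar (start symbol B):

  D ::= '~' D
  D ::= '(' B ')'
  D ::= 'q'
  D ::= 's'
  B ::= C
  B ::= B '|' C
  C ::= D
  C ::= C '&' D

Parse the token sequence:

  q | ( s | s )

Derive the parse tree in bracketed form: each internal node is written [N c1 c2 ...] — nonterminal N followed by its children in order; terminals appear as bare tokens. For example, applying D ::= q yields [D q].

B
B | C
C | C
D | C
q | C
q | D
q | ( B )
q | ( B | C )
q | ( C | C )
q | ( D | C )
q | ( s | C )
q | ( s | D )
q | ( s | s )

[B [B [C [D q]]] | [C [D ( [B [B [C [D s]]] | [C [D s]]] )]]]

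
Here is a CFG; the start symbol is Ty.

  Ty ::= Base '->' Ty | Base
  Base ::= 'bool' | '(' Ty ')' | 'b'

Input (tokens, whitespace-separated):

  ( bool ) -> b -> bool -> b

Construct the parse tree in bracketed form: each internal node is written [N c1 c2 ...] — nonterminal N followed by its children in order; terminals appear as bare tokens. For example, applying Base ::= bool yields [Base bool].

[Ty [Base ( [Ty [Base bool]] )] -> [Ty [Base b] -> [Ty [Base bool] -> [Ty [Base b]]]]]

Ty
Base -> Ty
( Ty ) -> Ty
( Base ) -> Ty
( bool ) -> Ty
( bool ) -> Base -> Ty
( bool ) -> b -> Ty
( bool ) -> b -> Base -> Ty
( bool ) -> b -> bool -> Ty
( bool ) -> b -> bool -> Base
( bool ) -> b -> bool -> b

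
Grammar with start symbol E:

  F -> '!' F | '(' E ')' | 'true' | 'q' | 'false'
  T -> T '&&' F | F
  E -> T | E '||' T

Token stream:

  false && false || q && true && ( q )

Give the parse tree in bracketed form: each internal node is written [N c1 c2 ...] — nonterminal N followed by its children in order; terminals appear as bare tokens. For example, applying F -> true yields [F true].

E
E || T
T || T
T && F || T
F && F || T
false && F || T
false && false || T
false && false || T && F
false && false || T && F && F
false && false || F && F && F
false && false || q && F && F
false && false || q && true && F
false && false || q && true && ( E )
false && false || q && true && ( T )
false && false || q && true && ( F )
false && false || q && true && ( q )

[E [E [T [T [F false]] && [F false]]] || [T [T [T [F q]] && [F true]] && [F ( [E [T [F q]]] )]]]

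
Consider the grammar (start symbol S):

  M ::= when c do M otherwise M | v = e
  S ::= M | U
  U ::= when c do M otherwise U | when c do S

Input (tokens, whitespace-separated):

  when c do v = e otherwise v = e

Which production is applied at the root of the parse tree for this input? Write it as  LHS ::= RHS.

[S [M when c do [M v = e] otherwise [M v = e]]]

S ::= M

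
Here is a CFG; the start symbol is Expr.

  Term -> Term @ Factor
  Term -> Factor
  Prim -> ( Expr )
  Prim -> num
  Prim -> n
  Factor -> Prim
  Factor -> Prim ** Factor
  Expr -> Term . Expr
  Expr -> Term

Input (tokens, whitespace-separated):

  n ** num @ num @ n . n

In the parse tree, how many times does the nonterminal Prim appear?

5

[Expr [Term [Term [Term [Factor [Prim n] ** [Factor [Prim num]]]] @ [Factor [Prim num]]] @ [Factor [Prim n]]] . [Expr [Term [Factor [Prim n]]]]]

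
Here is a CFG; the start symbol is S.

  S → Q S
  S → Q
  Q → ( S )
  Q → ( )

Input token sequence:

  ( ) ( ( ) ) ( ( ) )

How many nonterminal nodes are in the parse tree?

10

[S [Q ( )] [S [Q ( [S [Q ( )]] )] [S [Q ( [S [Q ( )]] )]]]]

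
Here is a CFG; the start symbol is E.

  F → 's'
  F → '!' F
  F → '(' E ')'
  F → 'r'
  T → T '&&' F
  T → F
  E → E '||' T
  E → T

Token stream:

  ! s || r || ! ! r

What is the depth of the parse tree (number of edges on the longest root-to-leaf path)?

[E [E [E [T [F ! [F s]]]] || [T [F r]]] || [T [F ! [F ! [F r]]]]]

6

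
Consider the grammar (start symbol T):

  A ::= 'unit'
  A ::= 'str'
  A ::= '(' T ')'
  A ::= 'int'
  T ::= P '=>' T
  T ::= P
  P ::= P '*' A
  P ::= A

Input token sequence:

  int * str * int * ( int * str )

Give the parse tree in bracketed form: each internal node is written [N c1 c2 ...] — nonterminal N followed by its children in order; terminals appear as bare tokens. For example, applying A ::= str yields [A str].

[T [P [P [P [P [A int]] * [A str]] * [A int]] * [A ( [T [P [P [A int]] * [A str]]] )]]]

T
P
P * A
P * A * A
P * A * A * A
A * A * A * A
int * A * A * A
int * str * A * A
int * str * int * A
int * str * int * ( T )
int * str * int * ( P )
int * str * int * ( P * A )
int * str * int * ( A * A )
int * str * int * ( int * A )
int * str * int * ( int * str )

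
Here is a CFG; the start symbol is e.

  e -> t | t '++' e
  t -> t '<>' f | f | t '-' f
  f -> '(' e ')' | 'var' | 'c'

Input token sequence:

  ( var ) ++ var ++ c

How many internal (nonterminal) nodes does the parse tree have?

12

[e [t [f ( [e [t [f var]]] )]] ++ [e [t [f var]] ++ [e [t [f c]]]]]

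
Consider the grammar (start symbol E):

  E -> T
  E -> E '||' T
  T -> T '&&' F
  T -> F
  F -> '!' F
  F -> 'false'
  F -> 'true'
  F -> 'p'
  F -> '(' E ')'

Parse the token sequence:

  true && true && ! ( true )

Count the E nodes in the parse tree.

[E [T [T [T [F true]] && [F true]] && [F ! [F ( [E [T [F true]]] )]]]]

2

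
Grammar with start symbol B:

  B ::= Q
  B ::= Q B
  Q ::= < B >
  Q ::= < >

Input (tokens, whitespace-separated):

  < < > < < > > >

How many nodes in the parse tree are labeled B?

4

[B [Q < [B [Q < >] [B [Q < [B [Q < >]] >]]] >]]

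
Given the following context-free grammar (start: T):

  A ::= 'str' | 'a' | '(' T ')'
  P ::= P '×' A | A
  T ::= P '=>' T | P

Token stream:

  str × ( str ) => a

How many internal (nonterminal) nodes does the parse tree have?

[T [P [P [A str]] × [A ( [T [P [A str]]] )]] => [T [P [A a]]]]

11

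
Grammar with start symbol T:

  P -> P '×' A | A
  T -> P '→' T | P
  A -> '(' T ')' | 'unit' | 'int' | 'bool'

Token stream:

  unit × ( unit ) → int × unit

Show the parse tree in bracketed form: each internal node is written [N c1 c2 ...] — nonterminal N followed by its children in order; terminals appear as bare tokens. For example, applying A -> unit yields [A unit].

T
P → T
P × A → T
A × A → T
unit × A → T
unit × ( T ) → T
unit × ( P ) → T
unit × ( A ) → T
unit × ( unit ) → T
unit × ( unit ) → P
unit × ( unit ) → P × A
unit × ( unit ) → A × A
unit × ( unit ) → int × A
unit × ( unit ) → int × unit

[T [P [P [A unit]] × [A ( [T [P [A unit]]] )]] → [T [P [P [A int]] × [A unit]]]]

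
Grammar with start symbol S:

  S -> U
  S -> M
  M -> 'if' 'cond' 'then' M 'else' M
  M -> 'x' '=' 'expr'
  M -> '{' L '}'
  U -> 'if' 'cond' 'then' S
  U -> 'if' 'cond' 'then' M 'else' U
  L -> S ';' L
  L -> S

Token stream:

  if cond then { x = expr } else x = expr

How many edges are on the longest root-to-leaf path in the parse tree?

6

[S [M if cond then [M { [L [S [M x = expr]]] }] else [M x = expr]]]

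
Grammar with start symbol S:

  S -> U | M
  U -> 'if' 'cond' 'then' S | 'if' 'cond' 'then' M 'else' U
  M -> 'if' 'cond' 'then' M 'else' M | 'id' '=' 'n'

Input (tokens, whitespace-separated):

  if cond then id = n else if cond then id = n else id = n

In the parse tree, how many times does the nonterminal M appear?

[S [M if cond then [M id = n] else [M if cond then [M id = n] else [M id = n]]]]

5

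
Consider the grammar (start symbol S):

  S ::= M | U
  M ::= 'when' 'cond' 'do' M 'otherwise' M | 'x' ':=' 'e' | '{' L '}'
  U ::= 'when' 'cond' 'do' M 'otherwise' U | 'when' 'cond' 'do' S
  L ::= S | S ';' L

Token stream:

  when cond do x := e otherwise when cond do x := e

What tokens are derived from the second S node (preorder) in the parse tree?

x := e

[S [U when cond do [M x := e] otherwise [U when cond do [S [M x := e]]]]]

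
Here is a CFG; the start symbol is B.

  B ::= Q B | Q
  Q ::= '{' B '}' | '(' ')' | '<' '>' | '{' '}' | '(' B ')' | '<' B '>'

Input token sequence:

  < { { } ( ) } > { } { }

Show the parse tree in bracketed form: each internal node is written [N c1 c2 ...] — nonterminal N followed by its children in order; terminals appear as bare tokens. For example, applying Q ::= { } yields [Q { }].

[B [Q < [B [Q { [B [Q { }] [B [Q ( )]]] }]] >] [B [Q { }] [B [Q { }]]]]

B
Q B
< B > B
< Q > B
< { B } > B
< { Q B } > B
< { { } B } > B
< { { } Q } > B
< { { } ( ) } > B
< { { } ( ) } > Q B
< { { } ( ) } > { } B
< { { } ( ) } > { } Q
< { { } ( ) } > { } { }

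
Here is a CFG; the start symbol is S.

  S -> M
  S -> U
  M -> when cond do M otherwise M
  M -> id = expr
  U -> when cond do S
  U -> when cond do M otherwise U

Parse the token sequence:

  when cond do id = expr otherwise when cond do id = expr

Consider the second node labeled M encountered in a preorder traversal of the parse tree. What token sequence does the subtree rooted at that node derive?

id = expr

[S [U when cond do [M id = expr] otherwise [U when cond do [S [M id = expr]]]]]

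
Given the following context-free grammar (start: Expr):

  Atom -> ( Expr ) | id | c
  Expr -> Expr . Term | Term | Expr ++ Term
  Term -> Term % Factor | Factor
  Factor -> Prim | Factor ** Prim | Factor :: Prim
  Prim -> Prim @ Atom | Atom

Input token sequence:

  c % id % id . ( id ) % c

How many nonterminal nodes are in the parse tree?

[Expr [Expr [Term [Term [Term [Factor [Prim [Atom c]]]] % [Factor [Prim [Atom id]]]] % [Factor [Prim [Atom id]]]]] . [Term [Term [Factor [Prim [Atom ( [Expr [Term [Factor [Prim [Atom id]]]]] )]]]] % [Factor [Prim [Atom c]]]]]

27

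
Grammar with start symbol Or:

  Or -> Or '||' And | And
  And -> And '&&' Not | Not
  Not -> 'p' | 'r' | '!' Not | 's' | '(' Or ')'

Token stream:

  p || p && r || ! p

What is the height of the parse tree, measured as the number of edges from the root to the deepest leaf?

[Or [Or [Or [And [Not p]]] || [And [And [Not p]] && [Not r]]] || [And [Not ! [Not p]]]]

5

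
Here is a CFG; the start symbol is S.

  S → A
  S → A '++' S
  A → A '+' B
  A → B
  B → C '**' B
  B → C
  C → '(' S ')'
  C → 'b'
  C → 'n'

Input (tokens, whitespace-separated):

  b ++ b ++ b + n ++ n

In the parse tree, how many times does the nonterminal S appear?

[S [A [B [C b]]] ++ [S [A [B [C b]]] ++ [S [A [A [B [C b]]] + [B [C n]]] ++ [S [A [B [C n]]]]]]]

4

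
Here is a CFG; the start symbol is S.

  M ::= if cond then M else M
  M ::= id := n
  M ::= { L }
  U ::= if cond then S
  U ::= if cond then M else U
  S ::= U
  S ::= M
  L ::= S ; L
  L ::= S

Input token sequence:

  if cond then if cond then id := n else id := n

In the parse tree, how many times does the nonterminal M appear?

[S [U if cond then [S [M if cond then [M id := n] else [M id := n]]]]]

3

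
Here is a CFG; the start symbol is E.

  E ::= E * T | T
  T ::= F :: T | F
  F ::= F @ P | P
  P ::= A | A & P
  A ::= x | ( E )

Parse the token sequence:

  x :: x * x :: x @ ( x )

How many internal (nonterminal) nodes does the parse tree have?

26

[E [E [T [F [P [A x]]] :: [T [F [P [A x]]]]]] * [T [F [P [A x]]] :: [T [F [F [P [A x]]] @ [P [A ( [E [T [F [P [A x]]]]] )]]]]]]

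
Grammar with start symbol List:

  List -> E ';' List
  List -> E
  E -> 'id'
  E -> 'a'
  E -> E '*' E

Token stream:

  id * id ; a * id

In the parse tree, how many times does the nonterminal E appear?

6

[List [E [E id] * [E id]] ; [List [E [E a] * [E id]]]]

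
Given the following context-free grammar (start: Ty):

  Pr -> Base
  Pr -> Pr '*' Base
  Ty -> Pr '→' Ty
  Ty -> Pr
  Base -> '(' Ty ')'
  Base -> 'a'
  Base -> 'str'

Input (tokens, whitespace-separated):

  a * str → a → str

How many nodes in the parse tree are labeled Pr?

4

[Ty [Pr [Pr [Base a]] * [Base str]] → [Ty [Pr [Base a]] → [Ty [Pr [Base str]]]]]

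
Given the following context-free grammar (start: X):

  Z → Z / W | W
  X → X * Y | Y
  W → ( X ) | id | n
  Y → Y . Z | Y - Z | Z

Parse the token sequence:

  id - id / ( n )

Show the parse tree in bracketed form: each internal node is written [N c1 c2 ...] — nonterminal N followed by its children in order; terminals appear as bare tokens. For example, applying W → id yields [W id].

[X [Y [Y [Z [W id]]] - [Z [Z [W id]] / [W ( [X [Y [Z [W n]]]] )]]]]

X
Y
Y - Z
Z - Z
W - Z
id - Z
id - Z / W
id - W / W
id - id / W
id - id / ( X )
id - id / ( Y )
id - id / ( Z )
id - id / ( W )
id - id / ( n )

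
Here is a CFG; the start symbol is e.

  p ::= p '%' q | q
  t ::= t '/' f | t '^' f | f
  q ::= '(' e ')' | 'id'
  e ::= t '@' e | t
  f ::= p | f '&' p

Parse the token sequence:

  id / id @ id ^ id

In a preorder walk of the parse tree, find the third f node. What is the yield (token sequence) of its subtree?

id

[e [t [t [f [p [q id]]]] / [f [p [q id]]]] @ [e [t [t [f [p [q id]]]] ^ [f [p [q id]]]]]]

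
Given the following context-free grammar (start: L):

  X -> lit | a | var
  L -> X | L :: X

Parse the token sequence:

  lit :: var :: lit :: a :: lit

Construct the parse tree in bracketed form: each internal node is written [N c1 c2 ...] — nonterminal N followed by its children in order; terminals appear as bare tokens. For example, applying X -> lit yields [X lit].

[L [L [L [L [L [X lit]] :: [X var]] :: [X lit]] :: [X a]] :: [X lit]]

L
L :: X
L :: X :: X
L :: X :: X :: X
L :: X :: X :: X :: X
X :: X :: X :: X :: X
lit :: X :: X :: X :: X
lit :: var :: X :: X :: X
lit :: var :: lit :: X :: X
lit :: var :: lit :: a :: X
lit :: var :: lit :: a :: lit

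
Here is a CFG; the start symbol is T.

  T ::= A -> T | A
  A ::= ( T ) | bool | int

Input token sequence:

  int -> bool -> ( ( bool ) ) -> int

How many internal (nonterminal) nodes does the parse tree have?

[T [A int] -> [T [A bool] -> [T [A ( [T [A ( [T [A bool]] )]] )] -> [T [A int]]]]]

12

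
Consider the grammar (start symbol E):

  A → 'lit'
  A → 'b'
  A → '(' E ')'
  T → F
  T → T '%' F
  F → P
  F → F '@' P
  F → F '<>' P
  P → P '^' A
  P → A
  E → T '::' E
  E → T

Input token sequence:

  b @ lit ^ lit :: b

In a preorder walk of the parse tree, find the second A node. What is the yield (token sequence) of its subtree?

[E [T [F [F [P [A b]]] @ [P [P [A lit]] ^ [A lit]]]] :: [E [T [F [P [A b]]]]]]

lit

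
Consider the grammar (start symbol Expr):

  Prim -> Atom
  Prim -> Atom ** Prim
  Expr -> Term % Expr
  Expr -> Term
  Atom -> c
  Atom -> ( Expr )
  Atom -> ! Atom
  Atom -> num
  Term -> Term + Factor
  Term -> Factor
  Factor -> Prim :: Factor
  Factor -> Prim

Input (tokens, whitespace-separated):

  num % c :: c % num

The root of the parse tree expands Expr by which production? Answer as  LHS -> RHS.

Expr -> Term % Expr

[Expr [Term [Factor [Prim [Atom num]]]] % [Expr [Term [Factor [Prim [Atom c]] :: [Factor [Prim [Atom c]]]]] % [Expr [Term [Factor [Prim [Atom num]]]]]]]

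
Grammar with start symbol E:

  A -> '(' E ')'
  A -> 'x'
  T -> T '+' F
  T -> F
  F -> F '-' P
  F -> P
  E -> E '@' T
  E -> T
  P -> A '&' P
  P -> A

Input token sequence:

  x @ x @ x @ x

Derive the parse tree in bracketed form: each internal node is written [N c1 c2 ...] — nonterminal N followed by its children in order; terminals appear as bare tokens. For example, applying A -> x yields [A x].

E
E @ T
E @ T @ T
E @ T @ T @ T
T @ T @ T @ T
F @ T @ T @ T
P @ T @ T @ T
A @ T @ T @ T
x @ T @ T @ T
x @ F @ T @ T
x @ P @ T @ T
x @ A @ T @ T
x @ x @ T @ T
x @ x @ F @ T
x @ x @ P @ T
x @ x @ A @ T
x @ x @ x @ T
x @ x @ x @ F
x @ x @ x @ P
x @ x @ x @ A
x @ x @ x @ x

[E [E [E [E [T [F [P [A x]]]]] @ [T [F [P [A x]]]]] @ [T [F [P [A x]]]]] @ [T [F [P [A x]]]]]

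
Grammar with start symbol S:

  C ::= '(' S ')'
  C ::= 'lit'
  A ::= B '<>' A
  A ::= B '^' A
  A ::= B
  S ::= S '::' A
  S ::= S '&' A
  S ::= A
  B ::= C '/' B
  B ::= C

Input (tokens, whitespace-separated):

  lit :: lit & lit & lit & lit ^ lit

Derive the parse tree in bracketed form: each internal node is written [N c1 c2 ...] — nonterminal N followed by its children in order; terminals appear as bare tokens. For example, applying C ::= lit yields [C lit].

[S [S [S [S [S [A [B [C lit]]]] :: [A [B [C lit]]]] & [A [B [C lit]]]] & [A [B [C lit]]]] & [A [B [C lit]] ^ [A [B [C lit]]]]]

S
S & A
S & A & A
S & A & A & A
S :: A & A & A & A
A :: A & A & A & A
B :: A & A & A & A
C :: A & A & A & A
lit :: A & A & A & A
lit :: B & A & A & A
lit :: C & A & A & A
lit :: lit & A & A & A
lit :: lit & B & A & A
lit :: lit & C & A & A
lit :: lit & lit & A & A
lit :: lit & lit & B & A
lit :: lit & lit & C & A
lit :: lit & lit & lit & A
lit :: lit & lit & lit & B ^ A
lit :: lit & lit & lit & C ^ A
lit :: lit & lit & lit & lit ^ A
lit :: lit & lit & lit & lit ^ B
lit :: lit & lit & lit & lit ^ C
lit :: lit & lit & lit & lit ^ lit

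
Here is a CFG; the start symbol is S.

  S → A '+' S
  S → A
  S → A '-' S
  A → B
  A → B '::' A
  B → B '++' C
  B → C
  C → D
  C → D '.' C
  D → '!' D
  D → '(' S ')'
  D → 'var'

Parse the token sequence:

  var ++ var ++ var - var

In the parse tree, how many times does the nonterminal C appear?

4

[S [A [B [B [B [C [D var]]] ++ [C [D var]]] ++ [C [D var]]]] - [S [A [B [C [D var]]]]]]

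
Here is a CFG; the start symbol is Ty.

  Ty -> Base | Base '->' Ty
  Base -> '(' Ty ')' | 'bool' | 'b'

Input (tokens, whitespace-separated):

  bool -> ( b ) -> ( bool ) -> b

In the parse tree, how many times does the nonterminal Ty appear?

[Ty [Base bool] -> [Ty [Base ( [Ty [Base b]] )] -> [Ty [Base ( [Ty [Base bool]] )] -> [Ty [Base b]]]]]

6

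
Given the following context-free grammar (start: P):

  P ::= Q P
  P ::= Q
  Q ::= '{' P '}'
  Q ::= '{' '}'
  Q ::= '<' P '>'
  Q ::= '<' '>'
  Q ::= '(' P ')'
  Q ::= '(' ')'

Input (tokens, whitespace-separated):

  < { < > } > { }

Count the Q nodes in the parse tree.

4

[P [Q < [P [Q { [P [Q < >]] }]] >] [P [Q { }]]]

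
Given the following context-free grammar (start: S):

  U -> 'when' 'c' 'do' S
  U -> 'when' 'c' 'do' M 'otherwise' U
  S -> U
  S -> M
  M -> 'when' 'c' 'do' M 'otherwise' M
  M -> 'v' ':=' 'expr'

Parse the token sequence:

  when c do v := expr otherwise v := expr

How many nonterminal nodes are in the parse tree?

4

[S [M when c do [M v := expr] otherwise [M v := expr]]]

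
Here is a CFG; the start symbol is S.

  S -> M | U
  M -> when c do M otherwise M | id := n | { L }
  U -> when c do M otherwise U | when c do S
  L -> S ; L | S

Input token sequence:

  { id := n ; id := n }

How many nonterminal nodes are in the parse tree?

8

[S [M { [L [S [M id := n]] ; [L [S [M id := n]]]] }]]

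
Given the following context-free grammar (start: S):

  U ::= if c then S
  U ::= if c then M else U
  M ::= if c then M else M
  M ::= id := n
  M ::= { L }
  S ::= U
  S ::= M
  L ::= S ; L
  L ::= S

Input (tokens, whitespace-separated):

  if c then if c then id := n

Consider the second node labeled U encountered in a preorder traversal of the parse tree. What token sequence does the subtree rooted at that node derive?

if c then id := n

[S [U if c then [S [U if c then [S [M id := n]]]]]]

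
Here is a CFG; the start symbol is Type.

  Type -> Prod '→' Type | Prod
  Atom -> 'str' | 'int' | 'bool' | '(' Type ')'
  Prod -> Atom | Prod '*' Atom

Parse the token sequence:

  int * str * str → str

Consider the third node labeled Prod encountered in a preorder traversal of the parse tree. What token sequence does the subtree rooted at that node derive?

int

[Type [Prod [Prod [Prod [Atom int]] * [Atom str]] * [Atom str]] → [Type [Prod [Atom str]]]]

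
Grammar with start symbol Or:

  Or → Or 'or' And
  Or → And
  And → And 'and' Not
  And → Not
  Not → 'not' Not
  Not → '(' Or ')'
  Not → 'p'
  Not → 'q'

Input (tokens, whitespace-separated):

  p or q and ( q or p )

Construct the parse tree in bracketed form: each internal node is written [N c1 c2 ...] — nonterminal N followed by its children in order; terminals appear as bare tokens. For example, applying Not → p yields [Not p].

[Or [Or [And [Not p]]] or [And [And [Not q]] and [Not ( [Or [Or [And [Not q]]] or [And [Not p]]] )]]]

Or
Or or And
And or And
Not or And
p or And
p or And and Not
p or Not and Not
p or q and Not
p or q and ( Or )
p or q and ( Or or And )
p or q and ( And or And )
p or q and ( Not or And )
p or q and ( q or And )
p or q and ( q or Not )
p or q and ( q or p )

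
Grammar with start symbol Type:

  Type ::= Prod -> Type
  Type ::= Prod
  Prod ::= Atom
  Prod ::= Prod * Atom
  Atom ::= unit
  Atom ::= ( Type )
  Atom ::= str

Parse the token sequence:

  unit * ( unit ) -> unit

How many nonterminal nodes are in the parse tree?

11

[Type [Prod [Prod [Atom unit]] * [Atom ( [Type [Prod [Atom unit]]] )]] -> [Type [Prod [Atom unit]]]]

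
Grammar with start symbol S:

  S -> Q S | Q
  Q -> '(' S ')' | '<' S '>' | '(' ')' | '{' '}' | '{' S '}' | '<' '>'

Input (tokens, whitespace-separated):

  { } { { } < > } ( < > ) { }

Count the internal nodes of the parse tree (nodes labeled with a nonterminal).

14

[S [Q { }] [S [Q { [S [Q { }] [S [Q < >]]] }] [S [Q ( [S [Q < >]] )] [S [Q { }]]]]]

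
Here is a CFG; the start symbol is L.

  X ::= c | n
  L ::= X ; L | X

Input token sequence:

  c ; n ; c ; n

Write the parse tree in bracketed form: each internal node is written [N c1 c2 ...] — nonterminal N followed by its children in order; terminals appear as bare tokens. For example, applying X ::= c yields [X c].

[L [X c] ; [L [X n] ; [L [X c] ; [L [X n]]]]]

L
X ; L
c ; L
c ; X ; L
c ; n ; L
c ; n ; X ; L
c ; n ; c ; L
c ; n ; c ; X
c ; n ; c ; n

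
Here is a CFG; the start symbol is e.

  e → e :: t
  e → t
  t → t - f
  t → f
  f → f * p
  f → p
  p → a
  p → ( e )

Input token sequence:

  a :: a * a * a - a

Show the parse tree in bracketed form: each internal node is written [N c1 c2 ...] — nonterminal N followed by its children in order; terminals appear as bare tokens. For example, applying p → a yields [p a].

[e [e [t [f [p a]]]] :: [t [t [f [f [f [p a]] * [p a]] * [p a]]] - [f [p a]]]]

e
e :: t
t :: t
f :: t
p :: t
a :: t
a :: t - f
a :: f - f
a :: f * p - f
a :: f * p * p - f
a :: p * p * p - f
a :: a * p * p - f
a :: a * a * p - f
a :: a * a * a - f
a :: a * a * a - p
a :: a * a * a - a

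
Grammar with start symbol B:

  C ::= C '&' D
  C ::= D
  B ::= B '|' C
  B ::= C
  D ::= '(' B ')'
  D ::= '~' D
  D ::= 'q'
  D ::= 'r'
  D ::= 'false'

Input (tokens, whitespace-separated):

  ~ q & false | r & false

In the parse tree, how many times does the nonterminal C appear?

[B [B [C [C [D ~ [D q]]] & [D false]]] | [C [C [D r]] & [D false]]]

4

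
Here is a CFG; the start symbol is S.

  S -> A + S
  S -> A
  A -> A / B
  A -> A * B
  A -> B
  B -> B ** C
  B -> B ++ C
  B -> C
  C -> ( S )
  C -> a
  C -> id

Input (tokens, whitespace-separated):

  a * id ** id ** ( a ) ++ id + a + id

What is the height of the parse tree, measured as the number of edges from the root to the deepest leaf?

9

[S [A [A [B [C a]]] * [B [B [B [B [C id]] ** [C id]] ** [C ( [S [A [B [C a]]]] )]] ++ [C id]]] + [S [A [B [C a]]] + [S [A [B [C id]]]]]]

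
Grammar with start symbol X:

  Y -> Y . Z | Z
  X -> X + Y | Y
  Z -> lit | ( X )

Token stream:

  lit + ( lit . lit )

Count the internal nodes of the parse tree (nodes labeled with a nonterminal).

[X [X [Y [Z lit]]] + [Y [Z ( [X [Y [Y [Z lit]] . [Z lit]]] )]]]

11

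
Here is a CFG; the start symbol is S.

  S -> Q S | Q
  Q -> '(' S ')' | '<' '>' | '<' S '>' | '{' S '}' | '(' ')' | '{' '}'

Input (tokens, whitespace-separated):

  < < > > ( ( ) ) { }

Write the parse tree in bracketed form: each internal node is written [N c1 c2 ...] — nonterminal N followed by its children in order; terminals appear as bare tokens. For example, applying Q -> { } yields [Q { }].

S
Q S
< S > S
< Q > S
< < > > S
< < > > Q S
< < > > ( S ) S
< < > > ( Q ) S
< < > > ( ( ) ) S
< < > > ( ( ) ) Q
< < > > ( ( ) ) { }

[S [Q < [S [Q < >]] >] [S [Q ( [S [Q ( )]] )] [S [Q { }]]]]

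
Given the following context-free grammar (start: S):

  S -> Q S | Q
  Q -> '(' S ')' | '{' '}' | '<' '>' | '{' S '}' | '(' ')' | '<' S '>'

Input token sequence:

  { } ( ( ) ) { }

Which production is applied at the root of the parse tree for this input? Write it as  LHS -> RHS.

S -> Q S

[S [Q { }] [S [Q ( [S [Q ( )]] )] [S [Q { }]]]]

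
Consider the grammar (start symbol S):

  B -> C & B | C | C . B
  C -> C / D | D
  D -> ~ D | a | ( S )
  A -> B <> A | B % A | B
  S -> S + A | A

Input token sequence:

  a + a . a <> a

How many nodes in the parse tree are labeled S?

2

[S [S [A [B [C [D a]]]]] + [A [B [C [D a]] . [B [C [D a]]]] <> [A [B [C [D a]]]]]]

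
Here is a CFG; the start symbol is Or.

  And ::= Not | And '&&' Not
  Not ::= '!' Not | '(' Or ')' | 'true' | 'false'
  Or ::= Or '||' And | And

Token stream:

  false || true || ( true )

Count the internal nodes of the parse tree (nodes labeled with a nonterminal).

[Or [Or [Or [And [Not false]]] || [And [Not true]]] || [And [Not ( [Or [And [Not true]]] )]]]

12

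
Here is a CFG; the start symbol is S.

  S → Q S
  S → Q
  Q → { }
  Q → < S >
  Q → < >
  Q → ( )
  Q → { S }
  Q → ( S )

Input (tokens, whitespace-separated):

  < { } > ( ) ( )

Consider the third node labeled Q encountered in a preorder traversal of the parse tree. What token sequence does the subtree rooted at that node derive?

[S [Q < [S [Q { }]] >] [S [Q ( )] [S [Q ( )]]]]

( )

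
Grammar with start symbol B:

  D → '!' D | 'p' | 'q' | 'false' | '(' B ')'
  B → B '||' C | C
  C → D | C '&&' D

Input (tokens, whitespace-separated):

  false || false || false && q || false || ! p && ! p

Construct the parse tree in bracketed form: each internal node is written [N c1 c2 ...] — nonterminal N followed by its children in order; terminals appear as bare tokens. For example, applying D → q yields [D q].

[B [B [B [B [B [C [D false]]] || [C [D false]]] || [C [C [D false]] && [D q]]] || [C [D false]]] || [C [C [D ! [D p]]] && [D ! [D p]]]]

B
B || C
B || C || C
B || C || C || C
B || C || C || C || C
C || C || C || C || C
D || C || C || C || C
false || C || C || C || C
false || D || C || C || C
false || false || C || C || C
false || false || C && D || C || C
false || false || D && D || C || C
false || false || false && D || C || C
false || false || false && q || C || C
false || false || false && q || D || C
false || false || false && q || false || C
false || false || false && q || false || C && D
false || false || false && q || false || D && D
false || false || false && q || false || ! D && D
false || false || false && q || false || ! p && D
false || false || false && q || false || ! p && ! D
false || false || false && q || false || ! p && ! p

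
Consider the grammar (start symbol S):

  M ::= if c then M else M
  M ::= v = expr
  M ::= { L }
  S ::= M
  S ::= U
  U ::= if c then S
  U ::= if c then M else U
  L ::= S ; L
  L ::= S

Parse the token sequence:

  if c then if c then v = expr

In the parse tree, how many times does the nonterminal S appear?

[S [U if c then [S [U if c then [S [M v = expr]]]]]]

3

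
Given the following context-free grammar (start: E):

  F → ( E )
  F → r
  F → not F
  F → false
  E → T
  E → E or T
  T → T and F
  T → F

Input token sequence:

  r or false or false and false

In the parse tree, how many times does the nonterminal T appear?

[E [E [E [T [F r]]] or [T [F false]]] or [T [T [F false]] and [F false]]]

4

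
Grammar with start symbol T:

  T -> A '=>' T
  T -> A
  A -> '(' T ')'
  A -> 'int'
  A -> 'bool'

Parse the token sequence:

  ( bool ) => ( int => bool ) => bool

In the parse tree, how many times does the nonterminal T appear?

6

[T [A ( [T [A bool]] )] => [T [A ( [T [A int] => [T [A bool]]] )] => [T [A bool]]]]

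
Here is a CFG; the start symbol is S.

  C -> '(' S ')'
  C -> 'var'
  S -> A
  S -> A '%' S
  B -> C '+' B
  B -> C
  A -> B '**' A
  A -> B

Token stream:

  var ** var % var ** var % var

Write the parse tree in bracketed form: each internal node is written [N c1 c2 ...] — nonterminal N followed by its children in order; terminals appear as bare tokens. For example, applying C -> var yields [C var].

S
A % S
B ** A % S
C ** A % S
var ** A % S
var ** B % S
var ** C % S
var ** var % S
var ** var % A % S
var ** var % B ** A % S
var ** var % C ** A % S
var ** var % var ** A % S
var ** var % var ** B % S
var ** var % var ** C % S
var ** var % var ** var % S
var ** var % var ** var % A
var ** var % var ** var % B
var ** var % var ** var % C
var ** var % var ** var % var

[S [A [B [C var]] ** [A [B [C var]]]] % [S [A [B [C var]] ** [A [B [C var]]]] % [S [A [B [C var]]]]]]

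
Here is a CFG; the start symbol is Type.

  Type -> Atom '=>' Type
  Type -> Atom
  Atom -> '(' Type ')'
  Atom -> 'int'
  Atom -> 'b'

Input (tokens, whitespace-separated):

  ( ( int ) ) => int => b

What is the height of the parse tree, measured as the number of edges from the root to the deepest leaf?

6

[Type [Atom ( [Type [Atom ( [Type [Atom int]] )]] )] => [Type [Atom int] => [Type [Atom b]]]]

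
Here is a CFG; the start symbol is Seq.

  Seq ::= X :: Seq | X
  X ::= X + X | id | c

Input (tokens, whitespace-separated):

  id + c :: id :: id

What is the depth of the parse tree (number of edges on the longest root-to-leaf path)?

4

[Seq [X [X id] + [X c]] :: [Seq [X id] :: [Seq [X id]]]]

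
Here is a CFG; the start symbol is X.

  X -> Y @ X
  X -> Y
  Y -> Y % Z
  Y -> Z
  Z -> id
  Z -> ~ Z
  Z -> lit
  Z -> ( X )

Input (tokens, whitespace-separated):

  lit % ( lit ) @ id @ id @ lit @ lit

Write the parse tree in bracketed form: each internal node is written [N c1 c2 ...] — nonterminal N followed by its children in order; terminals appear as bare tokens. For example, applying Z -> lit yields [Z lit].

X
Y @ X
Y % Z @ X
Z % Z @ X
lit % Z @ X
lit % ( X ) @ X
lit % ( Y ) @ X
lit % ( Z ) @ X
lit % ( lit ) @ X
lit % ( lit ) @ Y @ X
lit % ( lit ) @ Z @ X
lit % ( lit ) @ id @ X
lit % ( lit ) @ id @ Y @ X
lit % ( lit ) @ id @ Z @ X
lit % ( lit ) @ id @ id @ X
lit % ( lit ) @ id @ id @ Y @ X
lit % ( lit ) @ id @ id @ Z @ X
lit % ( lit ) @ id @ id @ lit @ X
lit % ( lit ) @ id @ id @ lit @ Y
lit % ( lit ) @ id @ id @ lit @ Z
lit % ( lit ) @ id @ id @ lit @ lit

[X [Y [Y [Z lit]] % [Z ( [X [Y [Z lit]]] )]] @ [X [Y [Z id]] @ [X [Y [Z id]] @ [X [Y [Z lit]] @ [X [Y [Z lit]]]]]]]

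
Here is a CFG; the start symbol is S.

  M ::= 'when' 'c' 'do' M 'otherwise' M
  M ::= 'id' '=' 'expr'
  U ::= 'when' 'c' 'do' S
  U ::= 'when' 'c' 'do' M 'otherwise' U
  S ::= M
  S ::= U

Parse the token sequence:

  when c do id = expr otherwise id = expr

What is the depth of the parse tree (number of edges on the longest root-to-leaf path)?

[S [M when c do [M id = expr] otherwise [M id = expr]]]

3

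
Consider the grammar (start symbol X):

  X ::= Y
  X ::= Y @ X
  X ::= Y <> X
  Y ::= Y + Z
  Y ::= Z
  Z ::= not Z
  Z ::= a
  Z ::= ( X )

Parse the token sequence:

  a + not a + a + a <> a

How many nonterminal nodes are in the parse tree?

13

[X [Y [Y [Y [Y [Z a]] + [Z not [Z a]]] + [Z a]] + [Z a]] <> [X [Y [Z a]]]]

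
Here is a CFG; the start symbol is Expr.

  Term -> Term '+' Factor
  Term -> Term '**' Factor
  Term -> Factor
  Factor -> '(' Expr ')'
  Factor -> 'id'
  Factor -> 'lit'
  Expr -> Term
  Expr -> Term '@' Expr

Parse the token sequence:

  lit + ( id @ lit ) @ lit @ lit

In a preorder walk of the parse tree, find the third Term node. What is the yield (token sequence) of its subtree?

id

[Expr [Term [Term [Factor lit]] + [Factor ( [Expr [Term [Factor id]] @ [Expr [Term [Factor lit]]]] )]] @ [Expr [Term [Factor lit]] @ [Expr [Term [Factor lit]]]]]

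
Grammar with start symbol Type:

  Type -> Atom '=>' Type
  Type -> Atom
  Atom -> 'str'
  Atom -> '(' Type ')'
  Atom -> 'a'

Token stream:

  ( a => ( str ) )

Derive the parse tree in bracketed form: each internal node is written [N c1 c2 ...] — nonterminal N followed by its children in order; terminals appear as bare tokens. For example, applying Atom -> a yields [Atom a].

Type
Atom
( Type )
( Atom => Type )
( a => Type )
( a => Atom )
( a => ( Type ) )
( a => ( Atom ) )
( a => ( str ) )

[Type [Atom ( [Type [Atom a] => [Type [Atom ( [Type [Atom str]] )]]] )]]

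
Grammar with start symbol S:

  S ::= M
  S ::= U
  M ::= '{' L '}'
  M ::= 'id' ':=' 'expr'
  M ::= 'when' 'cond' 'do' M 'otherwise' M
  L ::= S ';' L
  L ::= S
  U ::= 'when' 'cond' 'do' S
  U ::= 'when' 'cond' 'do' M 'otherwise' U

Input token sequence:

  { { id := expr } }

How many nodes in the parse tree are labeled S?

3

[S [M { [L [S [M { [L [S [M id := expr]]] }]]] }]]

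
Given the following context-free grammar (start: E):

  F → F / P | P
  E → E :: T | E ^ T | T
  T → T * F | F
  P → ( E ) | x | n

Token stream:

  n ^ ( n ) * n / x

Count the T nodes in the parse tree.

4

[E [E [T [F [P n]]]] ^ [T [T [F [P ( [E [T [F [P n]]]] )]]] * [F [F [P n]] / [P x]]]]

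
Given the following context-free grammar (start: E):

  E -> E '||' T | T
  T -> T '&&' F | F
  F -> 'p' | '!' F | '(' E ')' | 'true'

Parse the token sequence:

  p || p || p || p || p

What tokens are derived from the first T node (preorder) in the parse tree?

p

[E [E [E [E [E [T [F p]]] || [T [F p]]] || [T [F p]]] || [T [F p]]] || [T [F p]]]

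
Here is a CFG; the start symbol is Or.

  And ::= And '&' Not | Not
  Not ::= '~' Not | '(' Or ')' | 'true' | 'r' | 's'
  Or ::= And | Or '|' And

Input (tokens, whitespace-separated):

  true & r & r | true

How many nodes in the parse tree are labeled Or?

[Or [Or [And [And [And [Not true]] & [Not r]] & [Not r]]] | [And [Not true]]]

2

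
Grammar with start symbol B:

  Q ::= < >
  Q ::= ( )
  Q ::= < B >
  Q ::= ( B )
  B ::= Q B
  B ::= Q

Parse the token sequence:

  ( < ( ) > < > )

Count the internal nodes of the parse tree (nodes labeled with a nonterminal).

[B [Q ( [B [Q < [B [Q ( )]] >] [B [Q < >]]] )]]

8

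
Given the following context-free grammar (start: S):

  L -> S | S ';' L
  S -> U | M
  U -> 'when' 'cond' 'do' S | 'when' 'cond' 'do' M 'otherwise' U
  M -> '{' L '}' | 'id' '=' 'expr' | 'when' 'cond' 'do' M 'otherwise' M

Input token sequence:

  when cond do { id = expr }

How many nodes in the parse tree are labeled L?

[S [U when cond do [S [M { [L [S [M id = expr]]] }]]]]

1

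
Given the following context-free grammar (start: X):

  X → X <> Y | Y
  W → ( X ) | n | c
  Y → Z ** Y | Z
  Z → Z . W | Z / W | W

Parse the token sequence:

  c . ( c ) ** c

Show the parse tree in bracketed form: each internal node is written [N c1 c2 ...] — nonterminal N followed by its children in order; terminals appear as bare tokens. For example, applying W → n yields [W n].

[X [Y [Z [Z [W c]] . [W ( [X [Y [Z [W c]]]] )]] ** [Y [Z [W c]]]]]

X
Y
Z ** Y
Z . W ** Y
W . W ** Y
c . W ** Y
c . ( X ) ** Y
c . ( Y ) ** Y
c . ( Z ) ** Y
c . ( W ) ** Y
c . ( c ) ** Y
c . ( c ) ** Z
c . ( c ) ** W
c . ( c ) ** c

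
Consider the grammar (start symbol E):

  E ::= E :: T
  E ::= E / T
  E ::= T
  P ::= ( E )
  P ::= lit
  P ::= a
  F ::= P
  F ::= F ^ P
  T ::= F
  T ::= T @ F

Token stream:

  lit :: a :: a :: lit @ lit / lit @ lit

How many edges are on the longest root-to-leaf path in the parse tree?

[E [E [E [E [E [T [F [P lit]]]] :: [T [F [P a]]]] :: [T [F [P a]]]] :: [T [T [F [P lit]]] @ [F [P lit]]]] / [T [T [F [P lit]]] @ [F [P lit]]]]

8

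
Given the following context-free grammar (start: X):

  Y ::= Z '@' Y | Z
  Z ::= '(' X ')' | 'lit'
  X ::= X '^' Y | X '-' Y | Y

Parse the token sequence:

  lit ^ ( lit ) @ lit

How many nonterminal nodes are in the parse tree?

[X [X [Y [Z lit]]] ^ [Y [Z ( [X [Y [Z lit]]] )] @ [Y [Z lit]]]]

11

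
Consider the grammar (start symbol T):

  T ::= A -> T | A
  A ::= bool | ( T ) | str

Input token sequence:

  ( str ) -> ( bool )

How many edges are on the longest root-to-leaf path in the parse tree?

[T [A ( [T [A str]] )] -> [T [A ( [T [A bool]] )]]]

5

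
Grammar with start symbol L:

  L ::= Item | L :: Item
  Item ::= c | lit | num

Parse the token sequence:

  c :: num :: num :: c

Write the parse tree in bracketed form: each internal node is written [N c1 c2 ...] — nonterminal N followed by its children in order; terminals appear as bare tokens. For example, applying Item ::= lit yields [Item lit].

L
L :: Item
L :: Item :: Item
L :: Item :: Item :: Item
Item :: Item :: Item :: Item
c :: Item :: Item :: Item
c :: num :: Item :: Item
c :: num :: num :: Item
c :: num :: num :: c

[L [L [L [L [Item c]] :: [Item num]] :: [Item num]] :: [Item c]]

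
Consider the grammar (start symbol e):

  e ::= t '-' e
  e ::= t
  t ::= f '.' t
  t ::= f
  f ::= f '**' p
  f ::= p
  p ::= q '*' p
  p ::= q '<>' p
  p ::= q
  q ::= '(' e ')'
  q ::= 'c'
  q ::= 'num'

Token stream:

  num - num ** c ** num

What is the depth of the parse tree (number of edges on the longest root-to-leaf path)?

[e [t [f [p [q num]]]] - [e [t [f [f [f [p [q num]]] ** [p [q c]]] ** [p [q num]]]]]]

8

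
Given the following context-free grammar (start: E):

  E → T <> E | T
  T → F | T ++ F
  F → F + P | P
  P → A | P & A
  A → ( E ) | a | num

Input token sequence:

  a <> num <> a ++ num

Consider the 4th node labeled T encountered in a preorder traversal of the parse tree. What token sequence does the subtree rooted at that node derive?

a

[E [T [F [P [A a]]]] <> [E [T [F [P [A num]]]] <> [E [T [T [F [P [A a]]]] ++ [F [P [A num]]]]]]]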